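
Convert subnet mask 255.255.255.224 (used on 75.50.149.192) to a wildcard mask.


Subnet mask: 255.255.255.224
Wildcard = 255.255.255.255 - subnet mask
255 - 255 = 0
255 - 255 = 0
255 - 255 = 0
255 - 224 = 31
Wildcard: 0.0.0.31


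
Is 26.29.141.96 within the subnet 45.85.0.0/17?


Subnet network: 45.85.0.0
Test IP AND mask: 26.29.128.0
No, 26.29.141.96 is not in 45.85.0.0/17


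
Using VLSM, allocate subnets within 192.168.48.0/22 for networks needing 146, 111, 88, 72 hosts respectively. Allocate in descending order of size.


146 hosts -> /24 (254 usable): 192.168.48.0/24
111 hosts -> /25 (126 usable): 192.168.49.0/25
88 hosts -> /25 (126 usable): 192.168.49.128/25
72 hosts -> /25 (126 usable): 192.168.50.0/25
Allocation: 192.168.48.0/24 (146 hosts, 254 usable); 192.168.49.0/25 (111 hosts, 126 usable); 192.168.49.128/25 (88 hosts, 126 usable); 192.168.50.0/25 (72 hosts, 126 usable)


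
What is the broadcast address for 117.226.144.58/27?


Network: 117.226.144.32/27
Host bits = 5
Set all host bits to 1:
Broadcast: 117.226.144.63


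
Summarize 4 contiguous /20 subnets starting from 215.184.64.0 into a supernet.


Original prefix: /20
Number of subnets: 4 = 2^2
New prefix = 20 - 2 = 18
Supernet: 215.184.64.0/18


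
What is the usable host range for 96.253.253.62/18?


Network: 96.253.192.0
Broadcast: 96.253.255.255
First usable = network + 1
Last usable = broadcast - 1
Range: 96.253.192.1 to 96.253.255.254


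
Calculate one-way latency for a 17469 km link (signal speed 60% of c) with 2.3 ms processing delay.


Speed = 0.6 * 3e5 km/s = 180000 km/s
Propagation delay = 17469 / 180000 = 0.097 s = 97.05 ms
Processing delay = 2.3 ms
Total one-way latency = 99.35 ms


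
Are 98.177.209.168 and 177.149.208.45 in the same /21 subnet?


Mask: 255.255.248.0
98.177.209.168 AND mask = 98.177.208.0
177.149.208.45 AND mask = 177.149.208.0
No, different subnets (98.177.208.0 vs 177.149.208.0)


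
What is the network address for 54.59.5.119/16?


IP:   00110110.00111011.00000101.01110111
Mask: 11111111.11111111.00000000.00000000
AND operation:
Net:  00110110.00111011.00000000.00000000
Network: 54.59.0.0/16


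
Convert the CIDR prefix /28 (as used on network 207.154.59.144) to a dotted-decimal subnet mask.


/28 means 28 network bits, 4 host bits
Binary: 11111111111111111111111111110000
Mask: 255.255.255.240


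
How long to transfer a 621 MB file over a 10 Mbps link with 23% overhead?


Effective throughput = 10 * (1 - 23/100) = 7.7 Mbps
File size in Mb = 621 * 8 = 4968 Mb
Time = 4968 / 7.7
Time = 645.1948 seconds


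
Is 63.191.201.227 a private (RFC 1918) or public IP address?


RFC 1918 private ranges:
  10.0.0.0/8 (10.0.0.0 - 10.255.255.255)
  172.16.0.0/12 (172.16.0.0 - 172.31.255.255)
  192.168.0.0/16 (192.168.0.0 - 192.168.255.255)
Public (not in any RFC 1918 range)


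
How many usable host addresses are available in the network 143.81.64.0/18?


Host bits = 32 - 18 = 14
Total addresses = 2^14 = 16384
Usable = total - 2 (network and broadcast)
Usable hosts: 16382


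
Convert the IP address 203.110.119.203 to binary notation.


203 = 11001011
110 = 01101110
119 = 01110111
203 = 11001011
Binary: 11001011.01101110.01110111.11001011


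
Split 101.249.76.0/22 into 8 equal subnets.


New prefix = 22 + 3 = 25
Each subnet has 128 addresses
  101.249.76.0/25
  101.249.76.128/25
  101.249.77.0/25
  101.249.77.128/25
  101.249.78.0/25
  101.249.78.128/25
  101.249.79.0/25
  101.249.79.128/25
Subnets: 101.249.76.0/25, 101.249.76.128/25, 101.249.77.0/25, 101.249.77.128/25, 101.249.78.0/25, 101.249.78.128/25, 101.249.79.0/25, 101.249.79.128/25


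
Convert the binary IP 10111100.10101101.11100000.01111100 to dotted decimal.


10111100 = 188
10101101 = 173
11100000 = 224
01111100 = 124
IP: 188.173.224.124


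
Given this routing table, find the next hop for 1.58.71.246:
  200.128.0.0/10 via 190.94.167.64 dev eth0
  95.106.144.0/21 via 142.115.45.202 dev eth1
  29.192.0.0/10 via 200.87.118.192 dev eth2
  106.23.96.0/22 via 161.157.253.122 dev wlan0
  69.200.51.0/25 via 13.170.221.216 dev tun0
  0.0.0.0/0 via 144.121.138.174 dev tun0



Longest prefix match for 1.58.71.246:
  /10 200.128.0.0: no
  /21 95.106.144.0: no
  /10 29.192.0.0: no
  /22 106.23.96.0: no
  /25 69.200.51.0: no
  /0 0.0.0.0: MATCH
Selected: next-hop 144.121.138.174 via tun0 (matched /0)


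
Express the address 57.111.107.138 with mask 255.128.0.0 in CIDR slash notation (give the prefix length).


Binary: 11111111.10000000.00000000.00000000
Count leading 1s
Prefix: /9


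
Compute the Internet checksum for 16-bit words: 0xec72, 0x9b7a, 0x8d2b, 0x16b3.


Sum all words (with carry folding):
+ 0xec72 = 0xec72
+ 0x9b7a = 0x87ed
+ 0x8d2b = 0x1519
+ 0x16b3 = 0x2bcc
One's complement: ~0x2bcc
Checksum = 0xd433


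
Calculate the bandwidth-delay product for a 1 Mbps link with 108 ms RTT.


BDP = bandwidth * RTT
= 1 Mbps * 108 ms
= 1 * 1e6 * 108 / 1000 bits
= 108000 bits
= 13500 bytes
= 13.1836 KB
BDP = 108000 bits (13500 bytes)


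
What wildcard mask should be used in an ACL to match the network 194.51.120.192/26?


Subnet mask: 255.255.255.192
Wildcard = 255.255.255.255 - subnet mask
255 - 255 = 0
255 - 255 = 0
255 - 255 = 0
255 - 192 = 63
Wildcard: 0.0.0.63


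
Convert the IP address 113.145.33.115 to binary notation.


113 = 01110001
145 = 10010001
33 = 00100001
115 = 01110011
Binary: 01110001.10010001.00100001.01110011


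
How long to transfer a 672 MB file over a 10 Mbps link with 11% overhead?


Effective throughput = 10 * (1 - 11/100) = 8.9 Mbps
File size in Mb = 672 * 8 = 5376 Mb
Time = 5376 / 8.9
Time = 604.0449 seconds


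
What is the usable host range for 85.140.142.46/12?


Network: 85.128.0.0
Broadcast: 85.143.255.255
First usable = network + 1
Last usable = broadcast - 1
Range: 85.128.0.1 to 85.143.255.254


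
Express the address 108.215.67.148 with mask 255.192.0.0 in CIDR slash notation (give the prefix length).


Binary: 11111111.11000000.00000000.00000000
Count leading 1s
Prefix: /10


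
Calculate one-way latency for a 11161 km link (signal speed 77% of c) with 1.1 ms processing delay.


Speed = 0.77 * 3e5 km/s = 231000 km/s
Propagation delay = 11161 / 231000 = 0.0483 s = 48.316 ms
Processing delay = 1.1 ms
Total one-way latency = 49.416 ms


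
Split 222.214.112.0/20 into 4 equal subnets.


New prefix = 20 + 2 = 22
Each subnet has 1024 addresses
  222.214.112.0/22
  222.214.116.0/22
  222.214.120.0/22
  222.214.124.0/22
Subnets: 222.214.112.0/22, 222.214.116.0/22, 222.214.120.0/22, 222.214.124.0/22


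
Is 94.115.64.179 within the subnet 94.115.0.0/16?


Subnet network: 94.115.0.0
Test IP AND mask: 94.115.0.0
Yes, 94.115.64.179 is in 94.115.0.0/16


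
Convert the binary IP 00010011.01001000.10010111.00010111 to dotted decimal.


00010011 = 19
01001000 = 72
10010111 = 151
00010111 = 23
IP: 19.72.151.23


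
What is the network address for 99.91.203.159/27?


IP:   01100011.01011011.11001011.10011111
Mask: 11111111.11111111.11111111.11100000
AND operation:
Net:  01100011.01011011.11001011.10000000
Network: 99.91.203.128/27


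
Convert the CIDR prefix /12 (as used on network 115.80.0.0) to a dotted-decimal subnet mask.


/12 means 12 network bits, 20 host bits
Binary: 11111111111100000000000000000000
Mask: 255.240.0.0


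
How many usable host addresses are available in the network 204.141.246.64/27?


Host bits = 32 - 27 = 5
Total addresses = 2^5 = 32
Usable = total - 2 (network and broadcast)
Usable hosts: 30


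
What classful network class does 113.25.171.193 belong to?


First octet: 113
Binary: 01110001
0xxxxxxx -> Class A (1-126)
Class A, default mask 255.0.0.0 (/8)


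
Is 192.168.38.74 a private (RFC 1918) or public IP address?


RFC 1918 private ranges:
  10.0.0.0/8 (10.0.0.0 - 10.255.255.255)
  172.16.0.0/12 (172.16.0.0 - 172.31.255.255)
  192.168.0.0/16 (192.168.0.0 - 192.168.255.255)
Private (in 192.168.0.0/16)


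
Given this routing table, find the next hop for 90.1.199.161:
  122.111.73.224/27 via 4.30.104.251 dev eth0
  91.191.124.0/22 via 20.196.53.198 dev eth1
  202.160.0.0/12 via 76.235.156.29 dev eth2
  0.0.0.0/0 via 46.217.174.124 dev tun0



Longest prefix match for 90.1.199.161:
  /27 122.111.73.224: no
  /22 91.191.124.0: no
  /12 202.160.0.0: no
  /0 0.0.0.0: MATCH
Selected: next-hop 46.217.174.124 via tun0 (matched /0)


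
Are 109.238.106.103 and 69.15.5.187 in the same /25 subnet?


Mask: 255.255.255.128
109.238.106.103 AND mask = 109.238.106.0
69.15.5.187 AND mask = 69.15.5.128
No, different subnets (109.238.106.0 vs 69.15.5.128)


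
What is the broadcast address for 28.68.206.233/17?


Network: 28.68.128.0/17
Host bits = 15
Set all host bits to 1:
Broadcast: 28.68.255.255


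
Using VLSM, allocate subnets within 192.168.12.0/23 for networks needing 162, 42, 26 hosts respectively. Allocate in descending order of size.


162 hosts -> /24 (254 usable): 192.168.12.0/24
42 hosts -> /26 (62 usable): 192.168.13.0/26
26 hosts -> /27 (30 usable): 192.168.13.64/27
Allocation: 192.168.12.0/24 (162 hosts, 254 usable); 192.168.13.0/26 (42 hosts, 62 usable); 192.168.13.64/27 (26 hosts, 30 usable)


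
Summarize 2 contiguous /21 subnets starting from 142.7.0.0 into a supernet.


Original prefix: /21
Number of subnets: 2 = 2^1
New prefix = 21 - 1 = 20
Supernet: 142.7.0.0/20


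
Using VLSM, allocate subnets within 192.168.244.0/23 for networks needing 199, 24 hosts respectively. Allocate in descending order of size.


199 hosts -> /24 (254 usable): 192.168.244.0/24
24 hosts -> /27 (30 usable): 192.168.245.0/27
Allocation: 192.168.244.0/24 (199 hosts, 254 usable); 192.168.245.0/27 (24 hosts, 30 usable)


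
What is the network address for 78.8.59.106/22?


IP:   01001110.00001000.00111011.01101010
Mask: 11111111.11111111.11111100.00000000
AND operation:
Net:  01001110.00001000.00111000.00000000
Network: 78.8.56.0/22


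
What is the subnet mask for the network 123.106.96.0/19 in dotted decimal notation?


/19 means 19 network bits, 13 host bits
Binary: 11111111111111111110000000000000
Mask: 255.255.224.0


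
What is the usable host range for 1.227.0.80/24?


Network: 1.227.0.0
Broadcast: 1.227.0.255
First usable = network + 1
Last usable = broadcast - 1
Range: 1.227.0.1 to 1.227.0.254


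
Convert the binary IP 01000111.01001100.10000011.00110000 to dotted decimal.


01000111 = 71
01001100 = 76
10000011 = 131
00110000 = 48
IP: 71.76.131.48


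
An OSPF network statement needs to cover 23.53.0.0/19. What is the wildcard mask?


Subnet mask: 255.255.224.0
Wildcard = 255.255.255.255 - subnet mask
255 - 255 = 0
255 - 255 = 0
255 - 224 = 31
255 - 0 = 255
Wildcard: 0.0.31.255


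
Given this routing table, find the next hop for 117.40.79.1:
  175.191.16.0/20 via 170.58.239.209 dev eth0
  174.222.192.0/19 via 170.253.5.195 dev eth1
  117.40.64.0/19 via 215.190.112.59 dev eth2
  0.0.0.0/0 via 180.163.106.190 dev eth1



Longest prefix match for 117.40.79.1:
  /20 175.191.16.0: no
  /19 174.222.192.0: no
  /19 117.40.64.0: MATCH
  /0 0.0.0.0: MATCH
Selected: next-hop 215.190.112.59 via eth2 (matched /19)


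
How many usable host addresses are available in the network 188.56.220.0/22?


Host bits = 32 - 22 = 10
Total addresses = 2^10 = 1024
Usable = total - 2 (network and broadcast)
Usable hosts: 1022


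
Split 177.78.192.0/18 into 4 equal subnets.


New prefix = 18 + 2 = 20
Each subnet has 4096 addresses
  177.78.192.0/20
  177.78.208.0/20
  177.78.224.0/20
  177.78.240.0/20
Subnets: 177.78.192.0/20, 177.78.208.0/20, 177.78.224.0/20, 177.78.240.0/20


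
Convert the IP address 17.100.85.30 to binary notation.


17 = 00010001
100 = 01100100
85 = 01010101
30 = 00011110
Binary: 00010001.01100100.01010101.00011110


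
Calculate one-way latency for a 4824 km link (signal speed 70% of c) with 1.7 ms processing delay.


Speed = 0.7 * 3e5 km/s = 210000 km/s
Propagation delay = 4824 / 210000 = 0.023 s = 22.9714 ms
Processing delay = 1.7 ms
Total one-way latency = 24.6714 ms


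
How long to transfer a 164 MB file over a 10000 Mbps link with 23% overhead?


Effective throughput = 10000 * (1 - 23/100) = 7700 Mbps
File size in Mb = 164 * 8 = 1312 Mb
Time = 1312 / 7700
Time = 0.1704 seconds


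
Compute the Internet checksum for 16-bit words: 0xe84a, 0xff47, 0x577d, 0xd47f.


Sum all words (with carry folding):
+ 0xe84a = 0xe84a
+ 0xff47 = 0xe792
+ 0x577d = 0x3f10
+ 0xd47f = 0x1390
One's complement: ~0x1390
Checksum = 0xec6f


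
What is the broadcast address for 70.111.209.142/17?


Network: 70.111.128.0/17
Host bits = 15
Set all host bits to 1:
Broadcast: 70.111.255.255


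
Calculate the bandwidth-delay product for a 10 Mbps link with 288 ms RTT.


BDP = bandwidth * RTT
= 10 Mbps * 288 ms
= 10 * 1e6 * 288 / 1000 bits
= 2880000 bits
= 360000 bytes
= 351.5625 KB
BDP = 2880000 bits (360000 bytes)


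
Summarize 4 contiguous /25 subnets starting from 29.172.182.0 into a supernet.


Original prefix: /25
Number of subnets: 4 = 2^2
New prefix = 25 - 2 = 23
Supernet: 29.172.182.0/23


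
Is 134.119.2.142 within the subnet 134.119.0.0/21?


Subnet network: 134.119.0.0
Test IP AND mask: 134.119.0.0
Yes, 134.119.2.142 is in 134.119.0.0/21


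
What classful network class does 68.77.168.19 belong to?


First octet: 68
Binary: 01000100
0xxxxxxx -> Class A (1-126)
Class A, default mask 255.0.0.0 (/8)


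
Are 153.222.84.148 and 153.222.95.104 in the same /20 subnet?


Mask: 255.255.240.0
153.222.84.148 AND mask = 153.222.80.0
153.222.95.104 AND mask = 153.222.80.0
Yes, same subnet (153.222.80.0)


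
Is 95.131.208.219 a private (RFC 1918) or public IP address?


RFC 1918 private ranges:
  10.0.0.0/8 (10.0.0.0 - 10.255.255.255)
  172.16.0.0/12 (172.16.0.0 - 172.31.255.255)
  192.168.0.0/16 (192.168.0.0 - 192.168.255.255)
Public (not in any RFC 1918 range)


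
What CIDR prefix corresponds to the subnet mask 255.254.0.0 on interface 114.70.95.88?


Binary: 11111111.11111110.00000000.00000000
Count leading 1s
Prefix: /15


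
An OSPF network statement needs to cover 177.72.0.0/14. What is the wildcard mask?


Subnet mask: 255.252.0.0
Wildcard = 255.255.255.255 - subnet mask
255 - 255 = 0
255 - 252 = 3
255 - 0 = 255
255 - 0 = 255
Wildcard: 0.3.255.255


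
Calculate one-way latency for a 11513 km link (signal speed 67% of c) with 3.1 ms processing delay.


Speed = 0.67 * 3e5 km/s = 201000 km/s
Propagation delay = 11513 / 201000 = 0.0573 s = 57.2786 ms
Processing delay = 3.1 ms
Total one-way latency = 60.3786 ms


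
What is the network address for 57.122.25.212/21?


IP:   00111001.01111010.00011001.11010100
Mask: 11111111.11111111.11111000.00000000
AND operation:
Net:  00111001.01111010.00011000.00000000
Network: 57.122.24.0/21


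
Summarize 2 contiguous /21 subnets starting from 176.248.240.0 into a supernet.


Original prefix: /21
Number of subnets: 2 = 2^1
New prefix = 21 - 1 = 20
Supernet: 176.248.240.0/20


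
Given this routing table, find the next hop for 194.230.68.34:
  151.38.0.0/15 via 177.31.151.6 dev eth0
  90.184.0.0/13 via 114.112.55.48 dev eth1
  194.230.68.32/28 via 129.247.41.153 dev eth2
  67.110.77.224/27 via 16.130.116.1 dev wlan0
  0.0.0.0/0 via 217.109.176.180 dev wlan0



Longest prefix match for 194.230.68.34:
  /15 151.38.0.0: no
  /13 90.184.0.0: no
  /28 194.230.68.32: MATCH
  /27 67.110.77.224: no
  /0 0.0.0.0: MATCH
Selected: next-hop 129.247.41.153 via eth2 (matched /28)


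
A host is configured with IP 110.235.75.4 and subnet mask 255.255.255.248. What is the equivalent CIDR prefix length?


Binary: 11111111.11111111.11111111.11111000
Count leading 1s
Prefix: /29


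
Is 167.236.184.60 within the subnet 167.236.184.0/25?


Subnet network: 167.236.184.0
Test IP AND mask: 167.236.184.0
Yes, 167.236.184.60 is in 167.236.184.0/25


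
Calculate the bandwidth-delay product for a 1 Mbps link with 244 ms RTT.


BDP = bandwidth * RTT
= 1 Mbps * 244 ms
= 1 * 1e6 * 244 / 1000 bits
= 244000 bits
= 30500 bytes
= 29.7852 KB
BDP = 244000 bits (30500 bytes)


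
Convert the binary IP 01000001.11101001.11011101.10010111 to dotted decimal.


01000001 = 65
11101001 = 233
11011101 = 221
10010111 = 151
IP: 65.233.221.151


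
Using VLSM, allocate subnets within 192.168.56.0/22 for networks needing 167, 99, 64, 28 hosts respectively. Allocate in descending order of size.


167 hosts -> /24 (254 usable): 192.168.56.0/24
99 hosts -> /25 (126 usable): 192.168.57.0/25
64 hosts -> /25 (126 usable): 192.168.57.128/25
28 hosts -> /27 (30 usable): 192.168.58.0/27
Allocation: 192.168.56.0/24 (167 hosts, 254 usable); 192.168.57.0/25 (99 hosts, 126 usable); 192.168.57.128/25 (64 hosts, 126 usable); 192.168.58.0/27 (28 hosts, 30 usable)


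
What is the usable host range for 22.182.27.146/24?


Network: 22.182.27.0
Broadcast: 22.182.27.255
First usable = network + 1
Last usable = broadcast - 1
Range: 22.182.27.1 to 22.182.27.254


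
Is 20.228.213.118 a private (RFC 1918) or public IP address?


RFC 1918 private ranges:
  10.0.0.0/8 (10.0.0.0 - 10.255.255.255)
  172.16.0.0/12 (172.16.0.0 - 172.31.255.255)
  192.168.0.0/16 (192.168.0.0 - 192.168.255.255)
Public (not in any RFC 1918 range)


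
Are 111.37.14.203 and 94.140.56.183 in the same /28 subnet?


Mask: 255.255.255.240
111.37.14.203 AND mask = 111.37.14.192
94.140.56.183 AND mask = 94.140.56.176
No, different subnets (111.37.14.192 vs 94.140.56.176)


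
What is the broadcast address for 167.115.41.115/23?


Network: 167.115.40.0/23
Host bits = 9
Set all host bits to 1:
Broadcast: 167.115.41.255


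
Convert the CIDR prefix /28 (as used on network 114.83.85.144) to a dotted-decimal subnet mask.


/28 means 28 network bits, 4 host bits
Binary: 11111111111111111111111111110000
Mask: 255.255.255.240


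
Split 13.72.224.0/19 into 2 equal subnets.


New prefix = 19 + 1 = 20
Each subnet has 4096 addresses
  13.72.224.0/20
  13.72.240.0/20
Subnets: 13.72.224.0/20, 13.72.240.0/20


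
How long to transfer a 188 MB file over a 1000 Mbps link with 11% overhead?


Effective throughput = 1000 * (1 - 11/100) = 890 Mbps
File size in Mb = 188 * 8 = 1504 Mb
Time = 1504 / 890
Time = 1.6899 seconds


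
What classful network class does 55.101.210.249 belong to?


First octet: 55
Binary: 00110111
0xxxxxxx -> Class A (1-126)
Class A, default mask 255.0.0.0 (/8)


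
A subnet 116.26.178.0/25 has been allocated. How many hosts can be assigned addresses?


Host bits = 32 - 25 = 7
Total addresses = 2^7 = 128
Usable = total - 2 (network and broadcast)
Usable hosts: 126


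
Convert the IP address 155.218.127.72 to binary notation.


155 = 10011011
218 = 11011010
127 = 01111111
72 = 01001000
Binary: 10011011.11011010.01111111.01001000


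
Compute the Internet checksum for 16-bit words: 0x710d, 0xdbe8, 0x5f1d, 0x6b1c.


Sum all words (with carry folding):
+ 0x710d = 0x710d
+ 0xdbe8 = 0x4cf6
+ 0x5f1d = 0xac13
+ 0x6b1c = 0x1730
One's complement: ~0x1730
Checksum = 0xe8cf


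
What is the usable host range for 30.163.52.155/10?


Network: 30.128.0.0
Broadcast: 30.191.255.255
First usable = network + 1
Last usable = broadcast - 1
Range: 30.128.0.1 to 30.191.255.254


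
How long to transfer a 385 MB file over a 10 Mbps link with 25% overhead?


Effective throughput = 10 * (1 - 25/100) = 7.5 Mbps
File size in Mb = 385 * 8 = 3080 Mb
Time = 3080 / 7.5
Time = 410.6667 seconds


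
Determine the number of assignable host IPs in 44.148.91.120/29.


Host bits = 32 - 29 = 3
Total addresses = 2^3 = 8
Usable = total - 2 (network and broadcast)
Usable hosts: 6


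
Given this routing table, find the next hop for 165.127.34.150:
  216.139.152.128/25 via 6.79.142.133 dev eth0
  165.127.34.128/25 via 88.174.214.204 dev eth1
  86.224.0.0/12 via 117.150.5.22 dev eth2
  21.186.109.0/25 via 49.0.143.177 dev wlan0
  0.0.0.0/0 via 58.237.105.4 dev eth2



Longest prefix match for 165.127.34.150:
  /25 216.139.152.128: no
  /25 165.127.34.128: MATCH
  /12 86.224.0.0: no
  /25 21.186.109.0: no
  /0 0.0.0.0: MATCH
Selected: next-hop 88.174.214.204 via eth1 (matched /25)


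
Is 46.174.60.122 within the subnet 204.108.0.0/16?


Subnet network: 204.108.0.0
Test IP AND mask: 46.174.0.0
No, 46.174.60.122 is not in 204.108.0.0/16


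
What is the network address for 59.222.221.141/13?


IP:   00111011.11011110.11011101.10001101
Mask: 11111111.11111000.00000000.00000000
AND operation:
Net:  00111011.11011000.00000000.00000000
Network: 59.216.0.0/13


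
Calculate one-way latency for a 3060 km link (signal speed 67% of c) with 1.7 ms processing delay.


Speed = 0.67 * 3e5 km/s = 201000 km/s
Propagation delay = 3060 / 201000 = 0.0152 s = 15.2239 ms
Processing delay = 1.7 ms
Total one-way latency = 16.9239 ms


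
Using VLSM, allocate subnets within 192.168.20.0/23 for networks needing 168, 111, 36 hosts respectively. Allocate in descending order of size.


168 hosts -> /24 (254 usable): 192.168.20.0/24
111 hosts -> /25 (126 usable): 192.168.21.0/25
36 hosts -> /26 (62 usable): 192.168.21.128/26
Allocation: 192.168.20.0/24 (168 hosts, 254 usable); 192.168.21.0/25 (111 hosts, 126 usable); 192.168.21.128/26 (36 hosts, 62 usable)


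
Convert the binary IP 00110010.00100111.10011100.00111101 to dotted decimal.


00110010 = 50
00100111 = 39
10011100 = 156
00111101 = 61
IP: 50.39.156.61


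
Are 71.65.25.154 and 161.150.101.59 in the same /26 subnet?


Mask: 255.255.255.192
71.65.25.154 AND mask = 71.65.25.128
161.150.101.59 AND mask = 161.150.101.0
No, different subnets (71.65.25.128 vs 161.150.101.0)


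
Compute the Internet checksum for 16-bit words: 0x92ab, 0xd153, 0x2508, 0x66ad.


Sum all words (with carry folding):
+ 0x92ab = 0x92ab
+ 0xd153 = 0x63ff
+ 0x2508 = 0x8907
+ 0x66ad = 0xefb4
One's complement: ~0xefb4
Checksum = 0x104b


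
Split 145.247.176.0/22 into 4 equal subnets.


New prefix = 22 + 2 = 24
Each subnet has 256 addresses
  145.247.176.0/24
  145.247.177.0/24
  145.247.178.0/24
  145.247.179.0/24
Subnets: 145.247.176.0/24, 145.247.177.0/24, 145.247.178.0/24, 145.247.179.0/24


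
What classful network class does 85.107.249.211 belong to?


First octet: 85
Binary: 01010101
0xxxxxxx -> Class A (1-126)
Class A, default mask 255.0.0.0 (/8)


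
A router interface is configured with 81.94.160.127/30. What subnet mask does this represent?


/30 means 30 network bits, 2 host bits
Binary: 11111111111111111111111111111100
Mask: 255.255.255.252


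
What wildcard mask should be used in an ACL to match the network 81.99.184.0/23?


Subnet mask: 255.255.254.0
Wildcard = 255.255.255.255 - subnet mask
255 - 255 = 0
255 - 255 = 0
255 - 254 = 1
255 - 0 = 255
Wildcard: 0.0.1.255


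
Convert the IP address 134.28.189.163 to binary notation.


134 = 10000110
28 = 00011100
189 = 10111101
163 = 10100011
Binary: 10000110.00011100.10111101.10100011


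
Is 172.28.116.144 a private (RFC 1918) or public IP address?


RFC 1918 private ranges:
  10.0.0.0/8 (10.0.0.0 - 10.255.255.255)
  172.16.0.0/12 (172.16.0.0 - 172.31.255.255)
  192.168.0.0/16 (192.168.0.0 - 192.168.255.255)
Private (in 172.16.0.0/12)


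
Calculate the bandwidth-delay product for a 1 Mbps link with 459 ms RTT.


BDP = bandwidth * RTT
= 1 Mbps * 459 ms
= 1 * 1e6 * 459 / 1000 bits
= 459000 bits
= 57375 bytes
= 56.0303 KB
BDP = 459000 bits (57375 bytes)


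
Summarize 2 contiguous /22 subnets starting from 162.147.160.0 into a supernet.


Original prefix: /22
Number of subnets: 2 = 2^1
New prefix = 22 - 1 = 21
Supernet: 162.147.160.0/21


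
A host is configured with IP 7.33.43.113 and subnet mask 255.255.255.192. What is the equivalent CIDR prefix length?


Binary: 11111111.11111111.11111111.11000000
Count leading 1s
Prefix: /26


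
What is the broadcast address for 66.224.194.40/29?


Network: 66.224.194.40/29
Host bits = 3
Set all host bits to 1:
Broadcast: 66.224.194.47


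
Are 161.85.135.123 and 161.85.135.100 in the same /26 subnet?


Mask: 255.255.255.192
161.85.135.123 AND mask = 161.85.135.64
161.85.135.100 AND mask = 161.85.135.64
Yes, same subnet (161.85.135.64)


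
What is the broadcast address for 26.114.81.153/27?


Network: 26.114.81.128/27
Host bits = 5
Set all host bits to 1:
Broadcast: 26.114.81.159


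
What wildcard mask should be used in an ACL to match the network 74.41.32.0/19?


Subnet mask: 255.255.224.0
Wildcard = 255.255.255.255 - subnet mask
255 - 255 = 0
255 - 255 = 0
255 - 224 = 31
255 - 0 = 255
Wildcard: 0.0.31.255


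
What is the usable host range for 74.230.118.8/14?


Network: 74.228.0.0
Broadcast: 74.231.255.255
First usable = network + 1
Last usable = broadcast - 1
Range: 74.228.0.1 to 74.231.255.254


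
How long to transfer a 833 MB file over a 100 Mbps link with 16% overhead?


Effective throughput = 100 * (1 - 16/100) = 84 Mbps
File size in Mb = 833 * 8 = 6664 Mb
Time = 6664 / 84
Time = 79.3333 seconds


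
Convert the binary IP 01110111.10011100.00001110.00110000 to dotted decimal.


01110111 = 119
10011100 = 156
00001110 = 14
00110000 = 48
IP: 119.156.14.48


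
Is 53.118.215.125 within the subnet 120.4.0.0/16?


Subnet network: 120.4.0.0
Test IP AND mask: 53.118.0.0
No, 53.118.215.125 is not in 120.4.0.0/16


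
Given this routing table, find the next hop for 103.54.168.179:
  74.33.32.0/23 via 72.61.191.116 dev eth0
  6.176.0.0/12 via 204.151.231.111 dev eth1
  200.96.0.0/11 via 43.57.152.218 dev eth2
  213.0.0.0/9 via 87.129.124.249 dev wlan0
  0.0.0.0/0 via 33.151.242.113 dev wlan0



Longest prefix match for 103.54.168.179:
  /23 74.33.32.0: no
  /12 6.176.0.0: no
  /11 200.96.0.0: no
  /9 213.0.0.0: no
  /0 0.0.0.0: MATCH
Selected: next-hop 33.151.242.113 via wlan0 (matched /0)


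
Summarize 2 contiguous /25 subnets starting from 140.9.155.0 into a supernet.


Original prefix: /25
Number of subnets: 2 = 2^1
New prefix = 25 - 1 = 24
Supernet: 140.9.155.0/24


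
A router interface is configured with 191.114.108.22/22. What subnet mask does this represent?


/22 means 22 network bits, 10 host bits
Binary: 11111111111111111111110000000000
Mask: 255.255.252.0


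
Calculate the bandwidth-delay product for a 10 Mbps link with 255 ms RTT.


BDP = bandwidth * RTT
= 10 Mbps * 255 ms
= 10 * 1e6 * 255 / 1000 bits
= 2550000 bits
= 318750 bytes
= 311.2793 KB
BDP = 2550000 bits (318750 bytes)


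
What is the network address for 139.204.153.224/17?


IP:   10001011.11001100.10011001.11100000
Mask: 11111111.11111111.10000000.00000000
AND operation:
Net:  10001011.11001100.10000000.00000000
Network: 139.204.128.0/17


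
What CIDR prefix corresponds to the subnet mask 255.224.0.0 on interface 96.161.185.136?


Binary: 11111111.11100000.00000000.00000000
Count leading 1s
Prefix: /11


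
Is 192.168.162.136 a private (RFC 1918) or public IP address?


RFC 1918 private ranges:
  10.0.0.0/8 (10.0.0.0 - 10.255.255.255)
  172.16.0.0/12 (172.16.0.0 - 172.31.255.255)
  192.168.0.0/16 (192.168.0.0 - 192.168.255.255)
Private (in 192.168.0.0/16)


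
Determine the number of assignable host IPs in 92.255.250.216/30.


Host bits = 32 - 30 = 2
Total addresses = 2^2 = 4
Usable = total - 2 (network and broadcast)
Usable hosts: 2


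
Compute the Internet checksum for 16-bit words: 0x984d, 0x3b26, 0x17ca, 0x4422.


Sum all words (with carry folding):
+ 0x984d = 0x984d
+ 0x3b26 = 0xd373
+ 0x17ca = 0xeb3d
+ 0x4422 = 0x2f60
One's complement: ~0x2f60
Checksum = 0xd09f


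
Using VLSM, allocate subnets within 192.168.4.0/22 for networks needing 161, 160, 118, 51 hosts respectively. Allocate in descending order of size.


161 hosts -> /24 (254 usable): 192.168.4.0/24
160 hosts -> /24 (254 usable): 192.168.5.0/24
118 hosts -> /25 (126 usable): 192.168.6.0/25
51 hosts -> /26 (62 usable): 192.168.6.128/26
Allocation: 192.168.4.0/24 (161 hosts, 254 usable); 192.168.5.0/24 (160 hosts, 254 usable); 192.168.6.0/25 (118 hosts, 126 usable); 192.168.6.128/26 (51 hosts, 62 usable)


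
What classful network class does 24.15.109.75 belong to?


First octet: 24
Binary: 00011000
0xxxxxxx -> Class A (1-126)
Class A, default mask 255.0.0.0 (/8)


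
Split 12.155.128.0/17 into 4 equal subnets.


New prefix = 17 + 2 = 19
Each subnet has 8192 addresses
  12.155.128.0/19
  12.155.160.0/19
  12.155.192.0/19
  12.155.224.0/19
Subnets: 12.155.128.0/19, 12.155.160.0/19, 12.155.192.0/19, 12.155.224.0/19


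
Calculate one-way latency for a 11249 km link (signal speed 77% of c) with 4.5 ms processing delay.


Speed = 0.77 * 3e5 km/s = 231000 km/s
Propagation delay = 11249 / 231000 = 0.0487 s = 48.697 ms
Processing delay = 4.5 ms
Total one-way latency = 53.197 ms


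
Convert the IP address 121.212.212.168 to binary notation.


121 = 01111001
212 = 11010100
212 = 11010100
168 = 10101000
Binary: 01111001.11010100.11010100.10101000


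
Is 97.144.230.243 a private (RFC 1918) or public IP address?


RFC 1918 private ranges:
  10.0.0.0/8 (10.0.0.0 - 10.255.255.255)
  172.16.0.0/12 (172.16.0.0 - 172.31.255.255)
  192.168.0.0/16 (192.168.0.0 - 192.168.255.255)
Public (not in any RFC 1918 range)


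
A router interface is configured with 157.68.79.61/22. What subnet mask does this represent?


/22 means 22 network bits, 10 host bits
Binary: 11111111111111111111110000000000
Mask: 255.255.252.0


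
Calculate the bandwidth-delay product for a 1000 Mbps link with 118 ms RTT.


BDP = bandwidth * RTT
= 1000 Mbps * 118 ms
= 1000 * 1e6 * 118 / 1000 bits
= 118000000 bits
= 14750000 bytes
= 14404.2969 KB
BDP = 118000000 bits (14750000 bytes)


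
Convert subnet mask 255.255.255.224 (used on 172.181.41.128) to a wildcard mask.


Subnet mask: 255.255.255.224
Wildcard = 255.255.255.255 - subnet mask
255 - 255 = 0
255 - 255 = 0
255 - 255 = 0
255 - 224 = 31
Wildcard: 0.0.0.31


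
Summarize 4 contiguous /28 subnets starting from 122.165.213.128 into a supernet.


Original prefix: /28
Number of subnets: 4 = 2^2
New prefix = 28 - 2 = 26
Supernet: 122.165.213.128/26


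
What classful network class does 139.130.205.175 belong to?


First octet: 139
Binary: 10001011
10xxxxxx -> Class B (128-191)
Class B, default mask 255.255.0.0 (/16)


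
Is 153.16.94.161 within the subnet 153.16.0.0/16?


Subnet network: 153.16.0.0
Test IP AND mask: 153.16.0.0
Yes, 153.16.94.161 is in 153.16.0.0/16


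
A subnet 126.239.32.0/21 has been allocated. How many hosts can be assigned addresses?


Host bits = 32 - 21 = 11
Total addresses = 2^11 = 2048
Usable = total - 2 (network and broadcast)
Usable hosts: 2046


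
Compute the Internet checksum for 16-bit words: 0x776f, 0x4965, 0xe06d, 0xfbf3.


Sum all words (with carry folding):
+ 0x776f = 0x776f
+ 0x4965 = 0xc0d4
+ 0xe06d = 0xa142
+ 0xfbf3 = 0x9d36
One's complement: ~0x9d36
Checksum = 0x62c9


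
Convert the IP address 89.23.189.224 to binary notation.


89 = 01011001
23 = 00010111
189 = 10111101
224 = 11100000
Binary: 01011001.00010111.10111101.11100000


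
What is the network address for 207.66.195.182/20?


IP:   11001111.01000010.11000011.10110110
Mask: 11111111.11111111.11110000.00000000
AND operation:
Net:  11001111.01000010.11000000.00000000
Network: 207.66.192.0/20


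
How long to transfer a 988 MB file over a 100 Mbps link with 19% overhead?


Effective throughput = 100 * (1 - 19/100) = 81 Mbps
File size in Mb = 988 * 8 = 7904 Mb
Time = 7904 / 81
Time = 97.5802 seconds


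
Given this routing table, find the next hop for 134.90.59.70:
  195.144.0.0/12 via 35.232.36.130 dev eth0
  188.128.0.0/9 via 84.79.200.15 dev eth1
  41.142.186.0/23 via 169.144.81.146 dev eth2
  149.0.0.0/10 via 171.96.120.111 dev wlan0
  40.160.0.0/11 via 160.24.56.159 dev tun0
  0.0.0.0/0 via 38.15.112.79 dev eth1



Longest prefix match for 134.90.59.70:
  /12 195.144.0.0: no
  /9 188.128.0.0: no
  /23 41.142.186.0: no
  /10 149.0.0.0: no
  /11 40.160.0.0: no
  /0 0.0.0.0: MATCH
Selected: next-hop 38.15.112.79 via eth1 (matched /0)


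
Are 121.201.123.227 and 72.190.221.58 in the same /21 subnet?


Mask: 255.255.248.0
121.201.123.227 AND mask = 121.201.120.0
72.190.221.58 AND mask = 72.190.216.0
No, different subnets (121.201.120.0 vs 72.190.216.0)


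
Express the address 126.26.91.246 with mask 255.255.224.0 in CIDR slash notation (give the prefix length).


Binary: 11111111.11111111.11100000.00000000
Count leading 1s
Prefix: /19


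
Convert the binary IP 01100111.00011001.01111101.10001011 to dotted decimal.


01100111 = 103
00011001 = 25
01111101 = 125
10001011 = 139
IP: 103.25.125.139


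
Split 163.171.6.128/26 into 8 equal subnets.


New prefix = 26 + 3 = 29
Each subnet has 8 addresses
  163.171.6.128/29
  163.171.6.136/29
  163.171.6.144/29
  163.171.6.152/29
  163.171.6.160/29
  163.171.6.168/29
  163.171.6.176/29
  163.171.6.184/29
Subnets: 163.171.6.128/29, 163.171.6.136/29, 163.171.6.144/29, 163.171.6.152/29, 163.171.6.160/29, 163.171.6.168/29, 163.171.6.176/29, 163.171.6.184/29


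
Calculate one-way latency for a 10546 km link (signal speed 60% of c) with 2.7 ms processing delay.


Speed = 0.6 * 3e5 km/s = 180000 km/s
Propagation delay = 10546 / 180000 = 0.0586 s = 58.5889 ms
Processing delay = 2.7 ms
Total one-way latency = 61.2889 ms


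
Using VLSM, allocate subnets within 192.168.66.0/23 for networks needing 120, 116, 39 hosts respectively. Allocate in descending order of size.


120 hosts -> /25 (126 usable): 192.168.66.0/25
116 hosts -> /25 (126 usable): 192.168.66.128/25
39 hosts -> /26 (62 usable): 192.168.67.0/26
Allocation: 192.168.66.0/25 (120 hosts, 126 usable); 192.168.66.128/25 (116 hosts, 126 usable); 192.168.67.0/26 (39 hosts, 62 usable)


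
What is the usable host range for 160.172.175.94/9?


Network: 160.128.0.0
Broadcast: 160.255.255.255
First usable = network + 1
Last usable = broadcast - 1
Range: 160.128.0.1 to 160.255.255.254


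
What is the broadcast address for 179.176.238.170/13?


Network: 179.176.0.0/13
Host bits = 19
Set all host bits to 1:
Broadcast: 179.183.255.255


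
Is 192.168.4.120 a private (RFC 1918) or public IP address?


RFC 1918 private ranges:
  10.0.0.0/8 (10.0.0.0 - 10.255.255.255)
  172.16.0.0/12 (172.16.0.0 - 172.31.255.255)
  192.168.0.0/16 (192.168.0.0 - 192.168.255.255)
Private (in 192.168.0.0/16)


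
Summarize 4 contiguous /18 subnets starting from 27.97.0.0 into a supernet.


Original prefix: /18
Number of subnets: 4 = 2^2
New prefix = 18 - 2 = 16
Supernet: 27.97.0.0/16


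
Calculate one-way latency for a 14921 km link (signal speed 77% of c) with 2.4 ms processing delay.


Speed = 0.77 * 3e5 km/s = 231000 km/s
Propagation delay = 14921 / 231000 = 0.0646 s = 64.5931 ms
Processing delay = 2.4 ms
Total one-way latency = 66.9931 ms


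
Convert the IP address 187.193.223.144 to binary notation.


187 = 10111011
193 = 11000001
223 = 11011111
144 = 10010000
Binary: 10111011.11000001.11011111.10010000


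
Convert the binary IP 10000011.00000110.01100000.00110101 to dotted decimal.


10000011 = 131
00000110 = 6
01100000 = 96
00110101 = 53
IP: 131.6.96.53


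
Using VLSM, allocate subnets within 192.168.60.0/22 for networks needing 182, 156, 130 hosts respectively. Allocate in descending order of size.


182 hosts -> /24 (254 usable): 192.168.60.0/24
156 hosts -> /24 (254 usable): 192.168.61.0/24
130 hosts -> /24 (254 usable): 192.168.62.0/24
Allocation: 192.168.60.0/24 (182 hosts, 254 usable); 192.168.61.0/24 (156 hosts, 254 usable); 192.168.62.0/24 (130 hosts, 254 usable)


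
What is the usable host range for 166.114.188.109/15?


Network: 166.114.0.0
Broadcast: 166.115.255.255
First usable = network + 1
Last usable = broadcast - 1
Range: 166.114.0.1 to 166.115.255.254


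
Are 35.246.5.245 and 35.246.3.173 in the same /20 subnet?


Mask: 255.255.240.0
35.246.5.245 AND mask = 35.246.0.0
35.246.3.173 AND mask = 35.246.0.0
Yes, same subnet (35.246.0.0)


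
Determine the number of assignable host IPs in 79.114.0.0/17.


Host bits = 32 - 17 = 15
Total addresses = 2^15 = 32768
Usable = total - 2 (network and broadcast)
Usable hosts: 32766


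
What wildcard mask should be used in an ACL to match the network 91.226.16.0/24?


Subnet mask: 255.255.255.0
Wildcard = 255.255.255.255 - subnet mask
255 - 255 = 0
255 - 255 = 0
255 - 255 = 0
255 - 0 = 255
Wildcard: 0.0.0.255


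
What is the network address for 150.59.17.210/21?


IP:   10010110.00111011.00010001.11010010
Mask: 11111111.11111111.11111000.00000000
AND operation:
Net:  10010110.00111011.00010000.00000000
Network: 150.59.16.0/21


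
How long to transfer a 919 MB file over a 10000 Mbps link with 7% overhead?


Effective throughput = 10000 * (1 - 7/100) = 9300 Mbps
File size in Mb = 919 * 8 = 7352 Mb
Time = 7352 / 9300
Time = 0.7905 seconds


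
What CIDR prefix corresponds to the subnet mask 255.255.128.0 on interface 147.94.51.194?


Binary: 11111111.11111111.10000000.00000000
Count leading 1s
Prefix: /17


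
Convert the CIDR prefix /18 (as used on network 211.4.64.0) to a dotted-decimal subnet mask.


/18 means 18 network bits, 14 host bits
Binary: 11111111111111111100000000000000
Mask: 255.255.192.0


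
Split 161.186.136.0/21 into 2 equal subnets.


New prefix = 21 + 1 = 22
Each subnet has 1024 addresses
  161.186.136.0/22
  161.186.140.0/22
Subnets: 161.186.136.0/22, 161.186.140.0/22


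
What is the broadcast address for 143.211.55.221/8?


Network: 143.0.0.0/8
Host bits = 24
Set all host bits to 1:
Broadcast: 143.255.255.255


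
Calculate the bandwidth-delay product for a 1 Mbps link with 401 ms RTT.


BDP = bandwidth * RTT
= 1 Mbps * 401 ms
= 1 * 1e6 * 401 / 1000 bits
= 401000 bits
= 50125 bytes
= 48.9502 KB
BDP = 401000 bits (50125 bytes)


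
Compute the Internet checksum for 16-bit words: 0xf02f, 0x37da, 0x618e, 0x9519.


Sum all words (with carry folding):
+ 0xf02f = 0xf02f
+ 0x37da = 0x280a
+ 0x618e = 0x8998
+ 0x9519 = 0x1eb2
One's complement: ~0x1eb2
Checksum = 0xe14d


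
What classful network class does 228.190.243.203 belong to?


First octet: 228
Binary: 11100100
1110xxxx -> Class D (224-239)
Class D (multicast), default mask N/A


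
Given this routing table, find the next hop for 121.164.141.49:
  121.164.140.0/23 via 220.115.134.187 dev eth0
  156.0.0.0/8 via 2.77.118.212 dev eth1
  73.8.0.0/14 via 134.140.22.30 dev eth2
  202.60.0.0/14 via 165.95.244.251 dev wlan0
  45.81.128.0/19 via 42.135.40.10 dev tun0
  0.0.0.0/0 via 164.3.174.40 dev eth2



Longest prefix match for 121.164.141.49:
  /23 121.164.140.0: MATCH
  /8 156.0.0.0: no
  /14 73.8.0.0: no
  /14 202.60.0.0: no
  /19 45.81.128.0: no
  /0 0.0.0.0: MATCH
Selected: next-hop 220.115.134.187 via eth0 (matched /23)


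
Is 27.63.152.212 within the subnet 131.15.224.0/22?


Subnet network: 131.15.224.0
Test IP AND mask: 27.63.152.0
No, 27.63.152.212 is not in 131.15.224.0/22


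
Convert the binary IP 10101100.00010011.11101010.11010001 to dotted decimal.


10101100 = 172
00010011 = 19
11101010 = 234
11010001 = 209
IP: 172.19.234.209


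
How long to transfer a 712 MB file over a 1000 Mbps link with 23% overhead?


Effective throughput = 1000 * (1 - 23/100) = 770 Mbps
File size in Mb = 712 * 8 = 5696 Mb
Time = 5696 / 770
Time = 7.3974 seconds


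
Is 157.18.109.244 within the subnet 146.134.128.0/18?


Subnet network: 146.134.128.0
Test IP AND mask: 157.18.64.0
No, 157.18.109.244 is not in 146.134.128.0/18


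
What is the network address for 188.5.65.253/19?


IP:   10111100.00000101.01000001.11111101
Mask: 11111111.11111111.11100000.00000000
AND operation:
Net:  10111100.00000101.01000000.00000000
Network: 188.5.64.0/19
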